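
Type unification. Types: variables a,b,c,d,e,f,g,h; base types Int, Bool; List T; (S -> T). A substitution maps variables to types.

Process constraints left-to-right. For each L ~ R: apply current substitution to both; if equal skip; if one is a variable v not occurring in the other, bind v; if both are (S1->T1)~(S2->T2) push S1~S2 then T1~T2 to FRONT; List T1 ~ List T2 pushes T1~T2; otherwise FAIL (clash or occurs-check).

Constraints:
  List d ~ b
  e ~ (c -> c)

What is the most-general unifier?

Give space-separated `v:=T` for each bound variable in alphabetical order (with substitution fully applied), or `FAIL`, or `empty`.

step 1: unify List d ~ b  [subst: {-} | 1 pending]
  bind b := List d
step 2: unify e ~ (c -> c)  [subst: {b:=List d} | 0 pending]
  bind e := (c -> c)

Answer: b:=List d e:=(c -> c)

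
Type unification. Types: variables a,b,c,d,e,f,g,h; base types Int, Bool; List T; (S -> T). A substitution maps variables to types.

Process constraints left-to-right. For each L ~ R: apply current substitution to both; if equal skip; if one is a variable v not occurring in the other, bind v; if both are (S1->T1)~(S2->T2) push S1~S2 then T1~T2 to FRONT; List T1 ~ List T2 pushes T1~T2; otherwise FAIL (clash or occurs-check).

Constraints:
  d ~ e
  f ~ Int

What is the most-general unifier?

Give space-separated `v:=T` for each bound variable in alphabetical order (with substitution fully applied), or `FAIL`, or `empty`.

Answer: d:=e f:=Int

Derivation:
step 1: unify d ~ e  [subst: {-} | 1 pending]
  bind d := e
step 2: unify f ~ Int  [subst: {d:=e} | 0 pending]
  bind f := Int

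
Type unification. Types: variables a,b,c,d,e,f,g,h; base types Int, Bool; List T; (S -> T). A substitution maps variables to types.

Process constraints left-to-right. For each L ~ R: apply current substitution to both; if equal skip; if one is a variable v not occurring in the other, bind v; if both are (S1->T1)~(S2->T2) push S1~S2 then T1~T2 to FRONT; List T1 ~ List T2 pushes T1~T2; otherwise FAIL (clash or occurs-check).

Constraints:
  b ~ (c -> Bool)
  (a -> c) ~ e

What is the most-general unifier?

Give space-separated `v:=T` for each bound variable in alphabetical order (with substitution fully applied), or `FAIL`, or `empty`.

Answer: b:=(c -> Bool) e:=(a -> c)

Derivation:
step 1: unify b ~ (c -> Bool)  [subst: {-} | 1 pending]
  bind b := (c -> Bool)
step 2: unify (a -> c) ~ e  [subst: {b:=(c -> Bool)} | 0 pending]
  bind e := (a -> c)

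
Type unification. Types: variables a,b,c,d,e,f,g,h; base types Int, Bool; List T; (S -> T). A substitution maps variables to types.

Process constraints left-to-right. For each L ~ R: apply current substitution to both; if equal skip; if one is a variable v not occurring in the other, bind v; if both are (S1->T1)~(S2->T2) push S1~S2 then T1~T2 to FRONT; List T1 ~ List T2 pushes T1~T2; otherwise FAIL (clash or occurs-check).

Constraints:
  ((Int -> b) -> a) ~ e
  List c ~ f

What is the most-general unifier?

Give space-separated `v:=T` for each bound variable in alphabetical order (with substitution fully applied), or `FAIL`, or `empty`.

Answer: e:=((Int -> b) -> a) f:=List c

Derivation:
step 1: unify ((Int -> b) -> a) ~ e  [subst: {-} | 1 pending]
  bind e := ((Int -> b) -> a)
step 2: unify List c ~ f  [subst: {e:=((Int -> b) -> a)} | 0 pending]
  bind f := List c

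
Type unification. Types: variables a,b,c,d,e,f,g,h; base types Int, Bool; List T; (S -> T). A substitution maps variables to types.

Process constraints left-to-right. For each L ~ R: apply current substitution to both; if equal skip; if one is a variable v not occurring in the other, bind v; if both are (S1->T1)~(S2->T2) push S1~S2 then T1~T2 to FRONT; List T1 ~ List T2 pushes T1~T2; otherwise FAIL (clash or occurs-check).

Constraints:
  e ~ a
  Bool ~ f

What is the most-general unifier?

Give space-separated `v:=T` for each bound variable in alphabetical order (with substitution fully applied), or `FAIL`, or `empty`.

step 1: unify e ~ a  [subst: {-} | 1 pending]
  bind e := a
step 2: unify Bool ~ f  [subst: {e:=a} | 0 pending]
  bind f := Bool

Answer: e:=a f:=Bool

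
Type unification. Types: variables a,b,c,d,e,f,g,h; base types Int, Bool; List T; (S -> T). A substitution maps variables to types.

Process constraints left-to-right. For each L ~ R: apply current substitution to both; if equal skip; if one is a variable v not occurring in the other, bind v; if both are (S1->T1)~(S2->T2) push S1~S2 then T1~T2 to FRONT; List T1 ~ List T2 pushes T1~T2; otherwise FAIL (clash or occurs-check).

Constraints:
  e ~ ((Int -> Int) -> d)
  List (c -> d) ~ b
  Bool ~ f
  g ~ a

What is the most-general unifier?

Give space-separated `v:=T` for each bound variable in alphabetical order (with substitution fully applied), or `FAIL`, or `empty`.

Answer: b:=List (c -> d) e:=((Int -> Int) -> d) f:=Bool g:=a

Derivation:
step 1: unify e ~ ((Int -> Int) -> d)  [subst: {-} | 3 pending]
  bind e := ((Int -> Int) -> d)
step 2: unify List (c -> d) ~ b  [subst: {e:=((Int -> Int) -> d)} | 2 pending]
  bind b := List (c -> d)
step 3: unify Bool ~ f  [subst: {e:=((Int -> Int) -> d), b:=List (c -> d)} | 1 pending]
  bind f := Bool
step 4: unify g ~ a  [subst: {e:=((Int -> Int) -> d), b:=List (c -> d), f:=Bool} | 0 pending]
  bind g := a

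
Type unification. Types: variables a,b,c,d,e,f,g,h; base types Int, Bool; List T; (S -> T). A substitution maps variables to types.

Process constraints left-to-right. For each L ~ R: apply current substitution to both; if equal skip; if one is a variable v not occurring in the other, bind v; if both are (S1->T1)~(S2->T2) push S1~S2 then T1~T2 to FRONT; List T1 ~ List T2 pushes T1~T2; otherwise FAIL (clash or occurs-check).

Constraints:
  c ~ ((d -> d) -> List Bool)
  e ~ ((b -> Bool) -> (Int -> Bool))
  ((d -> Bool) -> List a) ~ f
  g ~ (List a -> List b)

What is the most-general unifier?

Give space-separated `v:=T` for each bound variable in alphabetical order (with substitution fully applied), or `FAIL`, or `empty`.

step 1: unify c ~ ((d -> d) -> List Bool)  [subst: {-} | 3 pending]
  bind c := ((d -> d) -> List Bool)
step 2: unify e ~ ((b -> Bool) -> (Int -> Bool))  [subst: {c:=((d -> d) -> List Bool)} | 2 pending]
  bind e := ((b -> Bool) -> (Int -> Bool))
step 3: unify ((d -> Bool) -> List a) ~ f  [subst: {c:=((d -> d) -> List Bool), e:=((b -> Bool) -> (Int -> Bool))} | 1 pending]
  bind f := ((d -> Bool) -> List a)
step 4: unify g ~ (List a -> List b)  [subst: {c:=((d -> d) -> List Bool), e:=((b -> Bool) -> (Int -> Bool)), f:=((d -> Bool) -> List a)} | 0 pending]
  bind g := (List a -> List b)

Answer: c:=((d -> d) -> List Bool) e:=((b -> Bool) -> (Int -> Bool)) f:=((d -> Bool) -> List a) g:=(List a -> List b)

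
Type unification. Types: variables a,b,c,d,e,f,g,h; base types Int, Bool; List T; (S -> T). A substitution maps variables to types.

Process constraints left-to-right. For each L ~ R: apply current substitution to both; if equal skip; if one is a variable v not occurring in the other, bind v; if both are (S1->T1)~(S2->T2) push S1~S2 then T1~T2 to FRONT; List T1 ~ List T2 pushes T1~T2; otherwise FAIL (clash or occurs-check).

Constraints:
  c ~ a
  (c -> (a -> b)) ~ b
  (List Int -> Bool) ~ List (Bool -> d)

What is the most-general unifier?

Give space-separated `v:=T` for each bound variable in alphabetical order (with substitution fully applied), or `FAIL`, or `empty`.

Answer: FAIL

Derivation:
step 1: unify c ~ a  [subst: {-} | 2 pending]
  bind c := a
step 2: unify (a -> (a -> b)) ~ b  [subst: {c:=a} | 1 pending]
  occurs-check fail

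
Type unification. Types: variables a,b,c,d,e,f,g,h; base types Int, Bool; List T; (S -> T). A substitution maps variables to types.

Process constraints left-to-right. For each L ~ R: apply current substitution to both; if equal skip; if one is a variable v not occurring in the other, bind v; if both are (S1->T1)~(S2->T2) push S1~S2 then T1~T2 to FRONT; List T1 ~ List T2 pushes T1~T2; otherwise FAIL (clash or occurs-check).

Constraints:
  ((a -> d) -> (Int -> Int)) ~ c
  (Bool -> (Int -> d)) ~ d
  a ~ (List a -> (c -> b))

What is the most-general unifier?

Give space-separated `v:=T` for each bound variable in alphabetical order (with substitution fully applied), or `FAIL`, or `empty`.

Answer: FAIL

Derivation:
step 1: unify ((a -> d) -> (Int -> Int)) ~ c  [subst: {-} | 2 pending]
  bind c := ((a -> d) -> (Int -> Int))
step 2: unify (Bool -> (Int -> d)) ~ d  [subst: {c:=((a -> d) -> (Int -> Int))} | 1 pending]
  occurs-check fail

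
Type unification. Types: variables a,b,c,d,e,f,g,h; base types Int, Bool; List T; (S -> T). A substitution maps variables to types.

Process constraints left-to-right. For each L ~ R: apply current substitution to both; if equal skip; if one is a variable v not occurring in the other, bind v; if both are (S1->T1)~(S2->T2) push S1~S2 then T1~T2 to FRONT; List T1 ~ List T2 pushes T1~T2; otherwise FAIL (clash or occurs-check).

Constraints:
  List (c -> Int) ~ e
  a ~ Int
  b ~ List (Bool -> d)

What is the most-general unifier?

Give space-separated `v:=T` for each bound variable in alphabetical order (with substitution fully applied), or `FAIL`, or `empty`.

Answer: a:=Int b:=List (Bool -> d) e:=List (c -> Int)

Derivation:
step 1: unify List (c -> Int) ~ e  [subst: {-} | 2 pending]
  bind e := List (c -> Int)
step 2: unify a ~ Int  [subst: {e:=List (c -> Int)} | 1 pending]
  bind a := Int
step 3: unify b ~ List (Bool -> d)  [subst: {e:=List (c -> Int), a:=Int} | 0 pending]
  bind b := List (Bool -> d)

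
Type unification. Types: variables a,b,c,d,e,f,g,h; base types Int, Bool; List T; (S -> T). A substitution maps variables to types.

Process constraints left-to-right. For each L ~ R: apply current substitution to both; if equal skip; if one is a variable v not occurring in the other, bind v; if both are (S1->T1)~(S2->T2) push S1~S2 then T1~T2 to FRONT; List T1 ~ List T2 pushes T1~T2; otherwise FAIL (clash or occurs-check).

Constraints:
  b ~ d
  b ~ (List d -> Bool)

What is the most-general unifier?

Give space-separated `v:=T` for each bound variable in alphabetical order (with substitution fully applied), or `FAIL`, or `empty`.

step 1: unify b ~ d  [subst: {-} | 1 pending]
  bind b := d
step 2: unify d ~ (List d -> Bool)  [subst: {b:=d} | 0 pending]
  occurs-check fail: d in (List d -> Bool)

Answer: FAIL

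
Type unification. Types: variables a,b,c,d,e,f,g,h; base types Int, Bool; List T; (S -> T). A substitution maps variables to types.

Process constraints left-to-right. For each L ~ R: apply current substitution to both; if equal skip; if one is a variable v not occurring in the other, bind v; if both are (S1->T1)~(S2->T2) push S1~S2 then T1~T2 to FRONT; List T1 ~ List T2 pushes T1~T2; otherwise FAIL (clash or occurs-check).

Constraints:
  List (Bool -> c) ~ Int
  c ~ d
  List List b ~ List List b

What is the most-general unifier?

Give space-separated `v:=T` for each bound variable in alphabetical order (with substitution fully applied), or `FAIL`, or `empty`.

step 1: unify List (Bool -> c) ~ Int  [subst: {-} | 2 pending]
  clash: List (Bool -> c) vs Int

Answer: FAIL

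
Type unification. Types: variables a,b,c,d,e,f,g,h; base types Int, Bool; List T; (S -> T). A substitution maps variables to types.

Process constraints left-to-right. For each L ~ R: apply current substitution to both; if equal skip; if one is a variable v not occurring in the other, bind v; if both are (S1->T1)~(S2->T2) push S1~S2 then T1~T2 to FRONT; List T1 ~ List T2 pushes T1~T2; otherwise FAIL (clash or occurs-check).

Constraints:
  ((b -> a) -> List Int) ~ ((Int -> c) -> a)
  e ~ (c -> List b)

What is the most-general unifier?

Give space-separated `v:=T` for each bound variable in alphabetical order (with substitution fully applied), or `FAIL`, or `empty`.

Answer: a:=List Int b:=Int c:=List Int e:=(List Int -> List Int)

Derivation:
step 1: unify ((b -> a) -> List Int) ~ ((Int -> c) -> a)  [subst: {-} | 1 pending]
  -> decompose arrow: push (b -> a)~(Int -> c), List Int~a
step 2: unify (b -> a) ~ (Int -> c)  [subst: {-} | 2 pending]
  -> decompose arrow: push b~Int, a~c
step 3: unify b ~ Int  [subst: {-} | 3 pending]
  bind b := Int
step 4: unify a ~ c  [subst: {b:=Int} | 2 pending]
  bind a := c
step 5: unify List Int ~ c  [subst: {b:=Int, a:=c} | 1 pending]
  bind c := List Int
step 6: unify e ~ (List Int -> List Int)  [subst: {b:=Int, a:=c, c:=List Int} | 0 pending]
  bind e := (List Int -> List Int)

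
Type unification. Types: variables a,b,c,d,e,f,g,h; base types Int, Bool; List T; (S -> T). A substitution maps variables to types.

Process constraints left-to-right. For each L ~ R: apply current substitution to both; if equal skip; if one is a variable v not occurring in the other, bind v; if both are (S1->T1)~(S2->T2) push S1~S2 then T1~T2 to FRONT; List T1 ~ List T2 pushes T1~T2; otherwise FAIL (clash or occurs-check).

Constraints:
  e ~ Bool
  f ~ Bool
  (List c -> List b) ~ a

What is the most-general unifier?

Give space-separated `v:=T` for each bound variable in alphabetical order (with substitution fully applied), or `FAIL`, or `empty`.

Answer: a:=(List c -> List b) e:=Bool f:=Bool

Derivation:
step 1: unify e ~ Bool  [subst: {-} | 2 pending]
  bind e := Bool
step 2: unify f ~ Bool  [subst: {e:=Bool} | 1 pending]
  bind f := Bool
step 3: unify (List c -> List b) ~ a  [subst: {e:=Bool, f:=Bool} | 0 pending]
  bind a := (List c -> List b)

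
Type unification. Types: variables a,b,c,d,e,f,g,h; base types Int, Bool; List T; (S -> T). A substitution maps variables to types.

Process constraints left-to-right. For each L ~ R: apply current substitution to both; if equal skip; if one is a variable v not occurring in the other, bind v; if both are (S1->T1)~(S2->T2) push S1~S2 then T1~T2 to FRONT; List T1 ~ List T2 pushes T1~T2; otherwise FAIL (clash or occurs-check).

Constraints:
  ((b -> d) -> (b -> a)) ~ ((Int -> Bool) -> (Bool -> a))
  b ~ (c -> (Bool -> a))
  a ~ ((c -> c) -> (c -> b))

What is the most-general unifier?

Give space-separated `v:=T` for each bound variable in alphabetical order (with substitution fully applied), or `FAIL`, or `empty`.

step 1: unify ((b -> d) -> (b -> a)) ~ ((Int -> Bool) -> (Bool -> a))  [subst: {-} | 2 pending]
  -> decompose arrow: push (b -> d)~(Int -> Bool), (b -> a)~(Bool -> a)
step 2: unify (b -> d) ~ (Int -> Bool)  [subst: {-} | 3 pending]
  -> decompose arrow: push b~Int, d~Bool
step 3: unify b ~ Int  [subst: {-} | 4 pending]
  bind b := Int
step 4: unify d ~ Bool  [subst: {b:=Int} | 3 pending]
  bind d := Bool
step 5: unify (Int -> a) ~ (Bool -> a)  [subst: {b:=Int, d:=Bool} | 2 pending]
  -> decompose arrow: push Int~Bool, a~a
step 6: unify Int ~ Bool  [subst: {b:=Int, d:=Bool} | 3 pending]
  clash: Int vs Bool

Answer: FAIL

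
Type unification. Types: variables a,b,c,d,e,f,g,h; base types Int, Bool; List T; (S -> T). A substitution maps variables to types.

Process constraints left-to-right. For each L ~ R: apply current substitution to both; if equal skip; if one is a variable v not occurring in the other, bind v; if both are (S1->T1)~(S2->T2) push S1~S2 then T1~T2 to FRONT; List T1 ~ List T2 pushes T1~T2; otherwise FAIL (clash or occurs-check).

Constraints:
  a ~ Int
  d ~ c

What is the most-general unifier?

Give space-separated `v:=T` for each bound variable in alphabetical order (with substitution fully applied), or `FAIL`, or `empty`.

Answer: a:=Int d:=c

Derivation:
step 1: unify a ~ Int  [subst: {-} | 1 pending]
  bind a := Int
step 2: unify d ~ c  [subst: {a:=Int} | 0 pending]
  bind d := c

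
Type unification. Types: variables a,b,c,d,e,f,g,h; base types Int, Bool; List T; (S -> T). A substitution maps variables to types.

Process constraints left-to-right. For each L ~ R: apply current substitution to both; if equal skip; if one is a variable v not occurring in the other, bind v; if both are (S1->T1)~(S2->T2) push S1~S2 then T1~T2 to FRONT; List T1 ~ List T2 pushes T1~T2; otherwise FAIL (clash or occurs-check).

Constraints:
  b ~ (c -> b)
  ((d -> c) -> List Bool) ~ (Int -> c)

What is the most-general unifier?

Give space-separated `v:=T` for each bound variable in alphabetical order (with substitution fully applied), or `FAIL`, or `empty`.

step 1: unify b ~ (c -> b)  [subst: {-} | 1 pending]
  occurs-check fail: b in (c -> b)

Answer: FAIL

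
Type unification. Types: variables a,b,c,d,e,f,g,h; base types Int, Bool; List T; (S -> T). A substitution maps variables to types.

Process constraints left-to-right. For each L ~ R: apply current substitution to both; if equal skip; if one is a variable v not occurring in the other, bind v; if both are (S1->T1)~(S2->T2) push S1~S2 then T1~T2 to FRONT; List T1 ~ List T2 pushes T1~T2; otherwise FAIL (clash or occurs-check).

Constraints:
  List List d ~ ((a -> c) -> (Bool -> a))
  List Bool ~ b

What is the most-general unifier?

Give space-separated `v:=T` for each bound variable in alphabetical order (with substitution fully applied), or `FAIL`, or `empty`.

step 1: unify List List d ~ ((a -> c) -> (Bool -> a))  [subst: {-} | 1 pending]
  clash: List List d vs ((a -> c) -> (Bool -> a))

Answer: FAIL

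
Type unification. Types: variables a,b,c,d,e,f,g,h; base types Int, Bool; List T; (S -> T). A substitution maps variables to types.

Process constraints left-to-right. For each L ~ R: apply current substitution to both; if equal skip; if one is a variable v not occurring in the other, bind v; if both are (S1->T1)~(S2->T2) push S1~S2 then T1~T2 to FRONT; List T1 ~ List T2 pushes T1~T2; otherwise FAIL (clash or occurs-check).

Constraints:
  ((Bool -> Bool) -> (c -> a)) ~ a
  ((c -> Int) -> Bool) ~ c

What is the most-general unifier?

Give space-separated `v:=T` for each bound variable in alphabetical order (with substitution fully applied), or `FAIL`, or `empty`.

step 1: unify ((Bool -> Bool) -> (c -> a)) ~ a  [subst: {-} | 1 pending]
  occurs-check fail

Answer: FAIL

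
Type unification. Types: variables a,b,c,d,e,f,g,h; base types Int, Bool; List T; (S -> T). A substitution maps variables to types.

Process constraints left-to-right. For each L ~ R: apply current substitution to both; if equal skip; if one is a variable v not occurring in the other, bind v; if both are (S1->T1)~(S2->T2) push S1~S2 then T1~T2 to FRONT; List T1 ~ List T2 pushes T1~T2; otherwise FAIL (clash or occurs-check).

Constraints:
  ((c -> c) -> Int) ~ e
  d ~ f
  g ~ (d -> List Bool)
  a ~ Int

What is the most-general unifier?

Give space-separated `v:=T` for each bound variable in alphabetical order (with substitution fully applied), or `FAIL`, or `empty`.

Answer: a:=Int d:=f e:=((c -> c) -> Int) g:=(f -> List Bool)

Derivation:
step 1: unify ((c -> c) -> Int) ~ e  [subst: {-} | 3 pending]
  bind e := ((c -> c) -> Int)
step 2: unify d ~ f  [subst: {e:=((c -> c) -> Int)} | 2 pending]
  bind d := f
step 3: unify g ~ (f -> List Bool)  [subst: {e:=((c -> c) -> Int), d:=f} | 1 pending]
  bind g := (f -> List Bool)
step 4: unify a ~ Int  [subst: {e:=((c -> c) -> Int), d:=f, g:=(f -> List Bool)} | 0 pending]
  bind a := Int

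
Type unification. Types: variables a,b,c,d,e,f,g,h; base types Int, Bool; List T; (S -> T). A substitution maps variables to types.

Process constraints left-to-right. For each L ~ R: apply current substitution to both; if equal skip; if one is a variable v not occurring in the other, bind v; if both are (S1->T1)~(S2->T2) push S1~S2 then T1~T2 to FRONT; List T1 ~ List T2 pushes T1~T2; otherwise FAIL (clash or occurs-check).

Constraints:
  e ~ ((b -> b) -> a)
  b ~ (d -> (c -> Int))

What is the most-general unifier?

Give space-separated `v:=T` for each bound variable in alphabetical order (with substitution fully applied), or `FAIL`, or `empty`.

Answer: b:=(d -> (c -> Int)) e:=(((d -> (c -> Int)) -> (d -> (c -> Int))) -> a)

Derivation:
step 1: unify e ~ ((b -> b) -> a)  [subst: {-} | 1 pending]
  bind e := ((b -> b) -> a)
step 2: unify b ~ (d -> (c -> Int))  [subst: {e:=((b -> b) -> a)} | 0 pending]
  bind b := (d -> (c -> Int))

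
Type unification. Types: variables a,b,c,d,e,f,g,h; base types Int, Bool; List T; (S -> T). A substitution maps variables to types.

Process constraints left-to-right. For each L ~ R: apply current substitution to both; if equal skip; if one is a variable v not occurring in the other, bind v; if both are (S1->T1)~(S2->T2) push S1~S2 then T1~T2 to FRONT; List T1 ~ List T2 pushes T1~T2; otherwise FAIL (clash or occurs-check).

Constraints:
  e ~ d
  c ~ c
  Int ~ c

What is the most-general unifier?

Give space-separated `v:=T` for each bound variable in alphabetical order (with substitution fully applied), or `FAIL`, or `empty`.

Answer: c:=Int e:=d

Derivation:
step 1: unify e ~ d  [subst: {-} | 2 pending]
  bind e := d
step 2: unify c ~ c  [subst: {e:=d} | 1 pending]
  -> identical, skip
step 3: unify Int ~ c  [subst: {e:=d} | 0 pending]
  bind c := Int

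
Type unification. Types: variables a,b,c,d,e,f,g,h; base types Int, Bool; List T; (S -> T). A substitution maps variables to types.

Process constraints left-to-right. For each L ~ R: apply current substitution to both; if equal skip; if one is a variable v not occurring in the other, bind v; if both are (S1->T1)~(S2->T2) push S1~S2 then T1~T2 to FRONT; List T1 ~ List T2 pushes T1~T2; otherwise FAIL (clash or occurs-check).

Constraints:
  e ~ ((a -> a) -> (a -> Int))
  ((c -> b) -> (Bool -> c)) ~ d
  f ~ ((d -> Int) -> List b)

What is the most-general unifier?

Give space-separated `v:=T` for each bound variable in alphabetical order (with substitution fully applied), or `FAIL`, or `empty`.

step 1: unify e ~ ((a -> a) -> (a -> Int))  [subst: {-} | 2 pending]
  bind e := ((a -> a) -> (a -> Int))
step 2: unify ((c -> b) -> (Bool -> c)) ~ d  [subst: {e:=((a -> a) -> (a -> Int))} | 1 pending]
  bind d := ((c -> b) -> (Bool -> c))
step 3: unify f ~ ((((c -> b) -> (Bool -> c)) -> Int) -> List b)  [subst: {e:=((a -> a) -> (a -> Int)), d:=((c -> b) -> (Bool -> c))} | 0 pending]
  bind f := ((((c -> b) -> (Bool -> c)) -> Int) -> List b)

Answer: d:=((c -> b) -> (Bool -> c)) e:=((a -> a) -> (a -> Int)) f:=((((c -> b) -> (Bool -> c)) -> Int) -> List b)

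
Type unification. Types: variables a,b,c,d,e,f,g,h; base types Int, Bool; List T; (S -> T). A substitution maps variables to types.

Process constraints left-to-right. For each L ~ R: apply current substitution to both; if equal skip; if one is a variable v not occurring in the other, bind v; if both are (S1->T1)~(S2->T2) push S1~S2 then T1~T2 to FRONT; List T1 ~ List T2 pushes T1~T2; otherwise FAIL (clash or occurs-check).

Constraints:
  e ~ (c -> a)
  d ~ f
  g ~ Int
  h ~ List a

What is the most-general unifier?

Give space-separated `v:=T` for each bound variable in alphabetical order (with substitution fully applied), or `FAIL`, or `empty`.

step 1: unify e ~ (c -> a)  [subst: {-} | 3 pending]
  bind e := (c -> a)
step 2: unify d ~ f  [subst: {e:=(c -> a)} | 2 pending]
  bind d := f
step 3: unify g ~ Int  [subst: {e:=(c -> a), d:=f} | 1 pending]
  bind g := Int
step 4: unify h ~ List a  [subst: {e:=(c -> a), d:=f, g:=Int} | 0 pending]
  bind h := List a

Answer: d:=f e:=(c -> a) g:=Int h:=List a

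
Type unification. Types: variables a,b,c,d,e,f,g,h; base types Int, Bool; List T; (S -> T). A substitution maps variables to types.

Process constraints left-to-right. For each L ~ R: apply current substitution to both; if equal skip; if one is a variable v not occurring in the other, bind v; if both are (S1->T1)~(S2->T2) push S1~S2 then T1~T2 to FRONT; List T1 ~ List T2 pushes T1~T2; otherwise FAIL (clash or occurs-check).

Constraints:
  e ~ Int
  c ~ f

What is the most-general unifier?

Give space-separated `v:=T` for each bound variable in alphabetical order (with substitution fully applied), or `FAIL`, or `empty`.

step 1: unify e ~ Int  [subst: {-} | 1 pending]
  bind e := Int
step 2: unify c ~ f  [subst: {e:=Int} | 0 pending]
  bind c := f

Answer: c:=f e:=Int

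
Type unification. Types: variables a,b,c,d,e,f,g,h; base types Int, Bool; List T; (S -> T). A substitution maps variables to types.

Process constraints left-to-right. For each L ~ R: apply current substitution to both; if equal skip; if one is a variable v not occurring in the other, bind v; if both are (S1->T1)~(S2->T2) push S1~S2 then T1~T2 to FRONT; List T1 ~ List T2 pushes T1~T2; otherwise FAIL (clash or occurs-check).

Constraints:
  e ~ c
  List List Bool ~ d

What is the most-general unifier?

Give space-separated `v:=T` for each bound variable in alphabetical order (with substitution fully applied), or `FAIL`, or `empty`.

step 1: unify e ~ c  [subst: {-} | 1 pending]
  bind e := c
step 2: unify List List Bool ~ d  [subst: {e:=c} | 0 pending]
  bind d := List List Bool

Answer: d:=List List Bool e:=c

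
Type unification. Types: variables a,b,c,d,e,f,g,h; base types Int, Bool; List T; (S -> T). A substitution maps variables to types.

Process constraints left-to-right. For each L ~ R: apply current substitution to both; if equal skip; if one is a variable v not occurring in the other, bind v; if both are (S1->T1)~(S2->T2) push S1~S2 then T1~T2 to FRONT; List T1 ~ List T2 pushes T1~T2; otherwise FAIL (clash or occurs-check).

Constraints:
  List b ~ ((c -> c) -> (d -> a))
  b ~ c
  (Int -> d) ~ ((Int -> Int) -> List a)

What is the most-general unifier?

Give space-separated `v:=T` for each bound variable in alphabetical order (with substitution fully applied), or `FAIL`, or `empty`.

step 1: unify List b ~ ((c -> c) -> (d -> a))  [subst: {-} | 2 pending]
  clash: List b vs ((c -> c) -> (d -> a))

Answer: FAIL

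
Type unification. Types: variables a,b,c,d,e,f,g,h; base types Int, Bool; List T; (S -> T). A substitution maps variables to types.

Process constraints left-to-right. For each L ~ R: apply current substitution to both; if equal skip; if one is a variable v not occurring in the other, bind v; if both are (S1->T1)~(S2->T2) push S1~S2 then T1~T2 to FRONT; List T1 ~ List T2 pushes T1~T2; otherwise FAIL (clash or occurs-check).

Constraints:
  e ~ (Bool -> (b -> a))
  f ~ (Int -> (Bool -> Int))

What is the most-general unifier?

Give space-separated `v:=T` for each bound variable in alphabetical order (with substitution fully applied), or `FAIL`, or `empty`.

step 1: unify e ~ (Bool -> (b -> a))  [subst: {-} | 1 pending]
  bind e := (Bool -> (b -> a))
step 2: unify f ~ (Int -> (Bool -> Int))  [subst: {e:=(Bool -> (b -> a))} | 0 pending]
  bind f := (Int -> (Bool -> Int))

Answer: e:=(Bool -> (b -> a)) f:=(Int -> (Bool -> Int))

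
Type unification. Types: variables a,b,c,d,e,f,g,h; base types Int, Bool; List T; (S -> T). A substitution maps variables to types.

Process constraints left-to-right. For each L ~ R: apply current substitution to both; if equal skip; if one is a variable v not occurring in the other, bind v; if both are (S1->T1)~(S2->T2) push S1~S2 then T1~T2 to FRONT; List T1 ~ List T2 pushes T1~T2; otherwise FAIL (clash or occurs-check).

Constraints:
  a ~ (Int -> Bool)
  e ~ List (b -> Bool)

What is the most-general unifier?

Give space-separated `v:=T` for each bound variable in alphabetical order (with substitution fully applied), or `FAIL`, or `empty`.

step 1: unify a ~ (Int -> Bool)  [subst: {-} | 1 pending]
  bind a := (Int -> Bool)
step 2: unify e ~ List (b -> Bool)  [subst: {a:=(Int -> Bool)} | 0 pending]
  bind e := List (b -> Bool)

Answer: a:=(Int -> Bool) e:=List (b -> Bool)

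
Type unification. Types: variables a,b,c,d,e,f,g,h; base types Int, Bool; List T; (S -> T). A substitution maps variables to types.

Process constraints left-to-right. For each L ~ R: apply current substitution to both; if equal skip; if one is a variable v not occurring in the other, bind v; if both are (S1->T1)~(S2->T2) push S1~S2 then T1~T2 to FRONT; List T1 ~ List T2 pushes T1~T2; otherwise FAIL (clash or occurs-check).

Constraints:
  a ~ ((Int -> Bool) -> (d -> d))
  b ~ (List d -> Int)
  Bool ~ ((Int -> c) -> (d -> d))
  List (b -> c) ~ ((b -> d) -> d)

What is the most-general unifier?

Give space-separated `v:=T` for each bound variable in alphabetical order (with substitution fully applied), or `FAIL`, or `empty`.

step 1: unify a ~ ((Int -> Bool) -> (d -> d))  [subst: {-} | 3 pending]
  bind a := ((Int -> Bool) -> (d -> d))
step 2: unify b ~ (List d -> Int)  [subst: {a:=((Int -> Bool) -> (d -> d))} | 2 pending]
  bind b := (List d -> Int)
step 3: unify Bool ~ ((Int -> c) -> (d -> d))  [subst: {a:=((Int -> Bool) -> (d -> d)), b:=(List d -> Int)} | 1 pending]
  clash: Bool vs ((Int -> c) -> (d -> d))

Answer: FAIL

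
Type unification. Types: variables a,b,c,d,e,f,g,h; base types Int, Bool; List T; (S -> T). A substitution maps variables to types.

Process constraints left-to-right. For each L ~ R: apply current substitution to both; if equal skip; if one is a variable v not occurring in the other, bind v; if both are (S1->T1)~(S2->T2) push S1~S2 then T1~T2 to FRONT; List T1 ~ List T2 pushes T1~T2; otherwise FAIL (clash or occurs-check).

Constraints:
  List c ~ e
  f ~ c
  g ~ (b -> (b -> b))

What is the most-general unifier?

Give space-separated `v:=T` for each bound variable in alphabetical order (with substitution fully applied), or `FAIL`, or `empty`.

step 1: unify List c ~ e  [subst: {-} | 2 pending]
  bind e := List c
step 2: unify f ~ c  [subst: {e:=List c} | 1 pending]
  bind f := c
step 3: unify g ~ (b -> (b -> b))  [subst: {e:=List c, f:=c} | 0 pending]
  bind g := (b -> (b -> b))

Answer: e:=List c f:=c g:=(b -> (b -> b))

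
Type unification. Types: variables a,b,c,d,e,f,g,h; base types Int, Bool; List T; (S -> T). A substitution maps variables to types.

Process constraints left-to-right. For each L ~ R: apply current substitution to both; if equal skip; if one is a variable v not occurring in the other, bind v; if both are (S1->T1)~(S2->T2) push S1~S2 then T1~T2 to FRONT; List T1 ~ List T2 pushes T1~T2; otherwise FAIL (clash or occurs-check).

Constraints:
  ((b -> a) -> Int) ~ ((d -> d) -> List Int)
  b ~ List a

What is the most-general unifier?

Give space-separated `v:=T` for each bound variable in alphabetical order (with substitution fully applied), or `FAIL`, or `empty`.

Answer: FAIL

Derivation:
step 1: unify ((b -> a) -> Int) ~ ((d -> d) -> List Int)  [subst: {-} | 1 pending]
  -> decompose arrow: push (b -> a)~(d -> d), Int~List Int
step 2: unify (b -> a) ~ (d -> d)  [subst: {-} | 2 pending]
  -> decompose arrow: push b~d, a~d
step 3: unify b ~ d  [subst: {-} | 3 pending]
  bind b := d
step 4: unify a ~ d  [subst: {b:=d} | 2 pending]
  bind a := d
step 5: unify Int ~ List Int  [subst: {b:=d, a:=d} | 1 pending]
  clash: Int vs List Int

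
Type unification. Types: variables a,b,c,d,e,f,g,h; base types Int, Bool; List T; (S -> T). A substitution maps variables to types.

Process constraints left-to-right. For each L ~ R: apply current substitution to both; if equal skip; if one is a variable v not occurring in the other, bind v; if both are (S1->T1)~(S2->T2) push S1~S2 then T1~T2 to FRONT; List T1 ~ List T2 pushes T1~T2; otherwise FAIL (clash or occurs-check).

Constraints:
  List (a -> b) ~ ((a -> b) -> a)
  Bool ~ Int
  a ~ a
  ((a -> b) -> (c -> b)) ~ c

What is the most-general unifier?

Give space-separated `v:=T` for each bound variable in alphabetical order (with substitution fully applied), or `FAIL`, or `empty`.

Answer: FAIL

Derivation:
step 1: unify List (a -> b) ~ ((a -> b) -> a)  [subst: {-} | 3 pending]
  clash: List (a -> b) vs ((a -> b) -> a)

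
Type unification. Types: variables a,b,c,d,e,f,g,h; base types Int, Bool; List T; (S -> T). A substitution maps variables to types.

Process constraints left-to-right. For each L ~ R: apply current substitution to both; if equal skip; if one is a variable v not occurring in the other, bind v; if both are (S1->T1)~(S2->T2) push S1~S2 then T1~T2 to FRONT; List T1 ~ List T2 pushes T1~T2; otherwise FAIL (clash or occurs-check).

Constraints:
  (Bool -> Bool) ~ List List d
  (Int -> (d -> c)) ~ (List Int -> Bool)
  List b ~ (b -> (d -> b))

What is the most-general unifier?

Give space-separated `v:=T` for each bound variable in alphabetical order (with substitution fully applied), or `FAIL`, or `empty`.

Answer: FAIL

Derivation:
step 1: unify (Bool -> Bool) ~ List List d  [subst: {-} | 2 pending]
  clash: (Bool -> Bool) vs List List d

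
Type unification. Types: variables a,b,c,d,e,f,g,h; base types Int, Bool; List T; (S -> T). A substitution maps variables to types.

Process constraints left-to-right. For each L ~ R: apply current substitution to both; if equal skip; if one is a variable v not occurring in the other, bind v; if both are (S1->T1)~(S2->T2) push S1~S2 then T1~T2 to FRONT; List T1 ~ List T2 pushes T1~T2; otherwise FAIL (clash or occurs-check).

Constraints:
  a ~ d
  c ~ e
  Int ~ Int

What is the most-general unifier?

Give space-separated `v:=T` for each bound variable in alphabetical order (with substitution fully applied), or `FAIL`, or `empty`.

Answer: a:=d c:=e

Derivation:
step 1: unify a ~ d  [subst: {-} | 2 pending]
  bind a := d
step 2: unify c ~ e  [subst: {a:=d} | 1 pending]
  bind c := e
step 3: unify Int ~ Int  [subst: {a:=d, c:=e} | 0 pending]
  -> identical, skip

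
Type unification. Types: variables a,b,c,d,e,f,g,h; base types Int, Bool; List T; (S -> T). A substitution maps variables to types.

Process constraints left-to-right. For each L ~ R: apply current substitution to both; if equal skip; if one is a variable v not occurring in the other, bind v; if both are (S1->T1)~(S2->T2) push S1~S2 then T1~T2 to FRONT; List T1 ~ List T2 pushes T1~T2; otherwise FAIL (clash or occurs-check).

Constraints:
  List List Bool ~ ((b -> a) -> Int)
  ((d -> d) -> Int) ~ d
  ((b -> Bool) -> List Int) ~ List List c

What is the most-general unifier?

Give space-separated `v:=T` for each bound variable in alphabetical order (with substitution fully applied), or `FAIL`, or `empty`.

step 1: unify List List Bool ~ ((b -> a) -> Int)  [subst: {-} | 2 pending]
  clash: List List Bool vs ((b -> a) -> Int)

Answer: FAIL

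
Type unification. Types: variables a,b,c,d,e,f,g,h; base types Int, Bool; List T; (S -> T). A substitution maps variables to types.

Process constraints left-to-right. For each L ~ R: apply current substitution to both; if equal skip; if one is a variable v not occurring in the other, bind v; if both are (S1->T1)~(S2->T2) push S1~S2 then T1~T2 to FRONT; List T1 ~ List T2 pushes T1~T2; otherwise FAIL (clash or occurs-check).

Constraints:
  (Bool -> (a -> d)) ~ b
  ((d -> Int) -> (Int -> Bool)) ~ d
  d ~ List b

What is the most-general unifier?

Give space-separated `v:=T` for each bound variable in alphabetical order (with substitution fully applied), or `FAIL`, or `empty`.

step 1: unify (Bool -> (a -> d)) ~ b  [subst: {-} | 2 pending]
  bind b := (Bool -> (a -> d))
step 2: unify ((d -> Int) -> (Int -> Bool)) ~ d  [subst: {b:=(Bool -> (a -> d))} | 1 pending]
  occurs-check fail

Answer: FAIL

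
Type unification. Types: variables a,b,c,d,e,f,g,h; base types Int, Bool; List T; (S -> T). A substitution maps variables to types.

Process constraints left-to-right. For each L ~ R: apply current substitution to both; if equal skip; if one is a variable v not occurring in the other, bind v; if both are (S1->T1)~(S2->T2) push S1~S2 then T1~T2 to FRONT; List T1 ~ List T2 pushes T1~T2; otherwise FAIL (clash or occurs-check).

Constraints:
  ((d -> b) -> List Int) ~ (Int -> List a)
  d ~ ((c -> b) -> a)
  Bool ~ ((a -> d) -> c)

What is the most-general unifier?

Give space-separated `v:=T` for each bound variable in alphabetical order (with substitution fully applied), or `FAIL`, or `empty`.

step 1: unify ((d -> b) -> List Int) ~ (Int -> List a)  [subst: {-} | 2 pending]
  -> decompose arrow: push (d -> b)~Int, List Int~List a
step 2: unify (d -> b) ~ Int  [subst: {-} | 3 pending]
  clash: (d -> b) vs Int

Answer: FAIL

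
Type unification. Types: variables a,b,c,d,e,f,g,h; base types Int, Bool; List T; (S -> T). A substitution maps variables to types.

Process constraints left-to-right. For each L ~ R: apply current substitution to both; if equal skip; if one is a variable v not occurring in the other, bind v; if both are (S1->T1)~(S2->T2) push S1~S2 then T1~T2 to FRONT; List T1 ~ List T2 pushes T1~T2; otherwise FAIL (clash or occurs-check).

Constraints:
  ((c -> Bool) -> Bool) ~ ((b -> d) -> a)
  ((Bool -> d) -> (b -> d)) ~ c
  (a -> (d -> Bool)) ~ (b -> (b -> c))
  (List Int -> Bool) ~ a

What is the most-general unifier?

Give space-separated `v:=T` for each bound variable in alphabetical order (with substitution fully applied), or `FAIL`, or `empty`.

Answer: FAIL

Derivation:
step 1: unify ((c -> Bool) -> Bool) ~ ((b -> d) -> a)  [subst: {-} | 3 pending]
  -> decompose arrow: push (c -> Bool)~(b -> d), Bool~a
step 2: unify (c -> Bool) ~ (b -> d)  [subst: {-} | 4 pending]
  -> decompose arrow: push c~b, Bool~d
step 3: unify c ~ b  [subst: {-} | 5 pending]
  bind c := b
step 4: unify Bool ~ d  [subst: {c:=b} | 4 pending]
  bind d := Bool
step 5: unify Bool ~ a  [subst: {c:=b, d:=Bool} | 3 pending]
  bind a := Bool
step 6: unify ((Bool -> Bool) -> (b -> Bool)) ~ b  [subst: {c:=b, d:=Bool, a:=Bool} | 2 pending]
  occurs-check fail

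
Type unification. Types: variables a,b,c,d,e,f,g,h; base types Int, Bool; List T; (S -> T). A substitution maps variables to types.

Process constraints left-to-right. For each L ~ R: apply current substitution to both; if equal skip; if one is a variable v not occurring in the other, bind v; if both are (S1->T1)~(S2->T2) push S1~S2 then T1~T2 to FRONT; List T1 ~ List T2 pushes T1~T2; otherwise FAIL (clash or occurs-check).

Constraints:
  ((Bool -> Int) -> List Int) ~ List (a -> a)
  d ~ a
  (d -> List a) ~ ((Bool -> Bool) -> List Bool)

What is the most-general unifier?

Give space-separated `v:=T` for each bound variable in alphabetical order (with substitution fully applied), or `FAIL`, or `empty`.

step 1: unify ((Bool -> Int) -> List Int) ~ List (a -> a)  [subst: {-} | 2 pending]
  clash: ((Bool -> Int) -> List Int) vs List (a -> a)

Answer: FAIL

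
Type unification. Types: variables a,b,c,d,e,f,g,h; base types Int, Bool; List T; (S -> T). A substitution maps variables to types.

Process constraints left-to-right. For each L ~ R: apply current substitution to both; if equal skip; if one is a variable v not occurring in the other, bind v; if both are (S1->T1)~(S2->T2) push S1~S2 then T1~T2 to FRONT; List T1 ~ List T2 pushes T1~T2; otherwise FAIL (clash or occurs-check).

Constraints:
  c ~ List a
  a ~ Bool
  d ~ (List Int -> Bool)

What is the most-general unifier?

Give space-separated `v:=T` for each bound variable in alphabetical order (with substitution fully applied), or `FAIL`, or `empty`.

Answer: a:=Bool c:=List Bool d:=(List Int -> Bool)

Derivation:
step 1: unify c ~ List a  [subst: {-} | 2 pending]
  bind c := List a
step 2: unify a ~ Bool  [subst: {c:=List a} | 1 pending]
  bind a := Bool
step 3: unify d ~ (List Int -> Bool)  [subst: {c:=List a, a:=Bool} | 0 pending]
  bind d := (List Int -> Bool)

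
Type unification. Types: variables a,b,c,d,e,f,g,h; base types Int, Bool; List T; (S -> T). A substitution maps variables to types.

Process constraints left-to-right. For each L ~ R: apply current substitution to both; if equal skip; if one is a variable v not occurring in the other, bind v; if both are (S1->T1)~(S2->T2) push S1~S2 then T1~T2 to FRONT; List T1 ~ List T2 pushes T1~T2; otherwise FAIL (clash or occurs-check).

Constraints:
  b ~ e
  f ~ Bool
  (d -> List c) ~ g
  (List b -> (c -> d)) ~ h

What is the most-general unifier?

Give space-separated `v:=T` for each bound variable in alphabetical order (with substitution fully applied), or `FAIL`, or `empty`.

Answer: b:=e f:=Bool g:=(d -> List c) h:=(List e -> (c -> d))

Derivation:
step 1: unify b ~ e  [subst: {-} | 3 pending]
  bind b := e
step 2: unify f ~ Bool  [subst: {b:=e} | 2 pending]
  bind f := Bool
step 3: unify (d -> List c) ~ g  [subst: {b:=e, f:=Bool} | 1 pending]
  bind g := (d -> List c)
step 4: unify (List e -> (c -> d)) ~ h  [subst: {b:=e, f:=Bool, g:=(d -> List c)} | 0 pending]
  bind h := (List e -> (c -> d))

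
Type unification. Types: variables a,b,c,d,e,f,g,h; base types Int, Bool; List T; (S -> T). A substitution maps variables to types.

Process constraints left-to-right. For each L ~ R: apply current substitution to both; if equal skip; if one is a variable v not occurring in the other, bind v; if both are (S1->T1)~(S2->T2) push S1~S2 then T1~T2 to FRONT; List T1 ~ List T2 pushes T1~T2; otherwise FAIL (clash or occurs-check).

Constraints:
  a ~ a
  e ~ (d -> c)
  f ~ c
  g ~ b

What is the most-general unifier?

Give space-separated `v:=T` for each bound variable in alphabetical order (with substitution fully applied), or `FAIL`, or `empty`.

Answer: e:=(d -> c) f:=c g:=b

Derivation:
step 1: unify a ~ a  [subst: {-} | 3 pending]
  -> identical, skip
step 2: unify e ~ (d -> c)  [subst: {-} | 2 pending]
  bind e := (d -> c)
step 3: unify f ~ c  [subst: {e:=(d -> c)} | 1 pending]
  bind f := c
step 4: unify g ~ b  [subst: {e:=(d -> c), f:=c} | 0 pending]
  bind g := b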